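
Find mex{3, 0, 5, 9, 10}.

0 is in the set but 1 is not, so the mex is 1.

1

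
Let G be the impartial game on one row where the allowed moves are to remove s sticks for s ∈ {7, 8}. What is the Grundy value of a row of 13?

1

Grundy values for subtraction set {7, 8}:
k:     0  1  2  3  4  5  6  7  8  9 10 11 12 13
g(k):  0  0  0  0  0  0  0  1  1  1  1  1  1  1
So g(13) = 1.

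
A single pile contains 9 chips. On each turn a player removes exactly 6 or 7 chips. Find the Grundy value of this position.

Build the Grundy sequence with g(k) = mex{g(k−s) : s ∈ {6, 7}, s ≤ k}:
k:     0  1  2  3  4  5  6  7  8  9
g(k):  0  0  0  0  0  0  1  1  1  1
So g(9) = 1.

1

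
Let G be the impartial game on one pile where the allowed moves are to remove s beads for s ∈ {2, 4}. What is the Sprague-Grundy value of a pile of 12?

0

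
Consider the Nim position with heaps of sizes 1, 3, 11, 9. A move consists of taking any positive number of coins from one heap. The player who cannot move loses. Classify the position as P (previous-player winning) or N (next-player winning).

Compute the nim-sum pairwise:
1 ⊕ 3 = 2
2 ⊕ 11 = 9
9 ⊕ 9 = 0
The nim-sum is 0, so this is a P-position: the player to move is in a losing position under optimal play.

P-position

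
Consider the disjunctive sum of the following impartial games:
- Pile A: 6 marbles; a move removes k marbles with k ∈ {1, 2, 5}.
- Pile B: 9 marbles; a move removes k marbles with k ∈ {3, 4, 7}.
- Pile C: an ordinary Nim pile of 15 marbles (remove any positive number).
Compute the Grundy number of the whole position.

12

Grundy values for pile A (subtraction set {1, 2, 5}):
g(0) = mex{} = 0
g(1) = mex{0} = 1
g(2) = mex{0,1} = 2
g(3) = mex{1,2} = 0
g(4) = mex{0,2} = 1
g(5) = mex{0,1} = 2
g(6) = mex{1,2} = 0
So g(6) = 0.
Build the Grundy sequence for pile B with g(k) = mex{g(k−s) : s ∈ {3, 4, 7}, s ≤ k}:
g(0) = mex{} = 0
g(1) = mex{} = 0
g(2) = mex{} = 0
g(3) = mex{0} = 1
g(4) = mex{0} = 1
g(5) = mex{0} = 1
g(6) = mex{0,1} = 2
g(7) = mex{0,1} = 2
g(8) = mex{0,1} = 2
g(9) = mex{0,1,2} = 3
So g(9) = 3.
Pile C is a plain Nim pile of size 15, so its Grundy value is 15.
By the Sprague-Grundy theorem, the Grundy value of a sum of independent games is the XOR of the component values.
Combined value = 0 XOR 3 XOR 15 = 12.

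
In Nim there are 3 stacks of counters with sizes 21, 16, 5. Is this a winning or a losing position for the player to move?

Bitwise XOR of the heap sizes:
  10101  (21)
  10000  (16)
  00101  (5)
  -----
  00000  (0)
The nim-sum is 0, so this is a P-position: the player to move is in a losing position under optimal play.

Losing position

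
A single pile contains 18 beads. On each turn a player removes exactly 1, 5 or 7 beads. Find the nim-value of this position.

0

Compute g(0), g(1), … for moves {1, 5, 7}:
k:     0  1  2  3  4  5  6  7  8  9 10 11 12 13 14 15 16 17 18
g(k):  0  1  0  1  0  1  0  1  0  1  0  1  0  1  0  1  0  1  0
So g(18) = 0.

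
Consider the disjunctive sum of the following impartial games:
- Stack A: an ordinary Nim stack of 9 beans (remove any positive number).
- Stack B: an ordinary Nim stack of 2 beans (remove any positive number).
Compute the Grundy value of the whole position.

11

Stack A is a plain Nim stack of size 9, so its Grundy value is 9.
Stack B is a plain Nim stack of size 2, so its Grundy value is 2.
The value of a disjunctive sum is the nim-sum of the parts.
Combined value = 9 ⊕ 2 = 11.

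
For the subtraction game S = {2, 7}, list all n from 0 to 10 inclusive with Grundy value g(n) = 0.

Compute g(0), g(1), … for moves {2, 7}:
k:     0  1  2  3  4  5  6  7  8  9 10
g(k):  0  0  1  1  0  0  1  1  2  0  0
The P-positions (g = 0) in 0..10 are 0, 1, 4, 5, 9, 10.

0, 1, 4, 5, 9, 10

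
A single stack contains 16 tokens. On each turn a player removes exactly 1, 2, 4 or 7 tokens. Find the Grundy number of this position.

1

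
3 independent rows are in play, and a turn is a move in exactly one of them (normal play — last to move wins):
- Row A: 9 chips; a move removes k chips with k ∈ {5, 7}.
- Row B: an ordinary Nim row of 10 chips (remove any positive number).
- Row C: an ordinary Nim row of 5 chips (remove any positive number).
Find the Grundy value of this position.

14

For row A, compute g(0), g(1), … with moves {5, 7}:
k:     0  1  2  3  4  5  6  7  8  9
g(k):  0  0  0  0  0  1  1  1  1  1
So g(9) = 1.
Row B is a plain Nim row of size 10, so its Grundy value is 10.
Row C is a plain Nim row of size 5, so its Grundy value is 5.
The value of a disjunctive sum is the nim-sum of the parts.
Combined value = 1 XOR 10 XOR 5 = 14.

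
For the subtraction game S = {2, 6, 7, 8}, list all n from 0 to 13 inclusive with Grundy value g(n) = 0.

0, 1, 4, 5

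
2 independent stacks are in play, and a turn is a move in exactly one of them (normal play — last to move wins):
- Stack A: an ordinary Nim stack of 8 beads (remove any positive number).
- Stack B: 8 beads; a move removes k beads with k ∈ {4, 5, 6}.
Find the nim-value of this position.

10

Stack A is a plain Nim stack of size 8, so its Grundy value is 8.
Grundy values for stack B (subtraction set {4, 5, 6}):
g(0) = mex{} = 0
g(1) = mex{} = 0
g(2) = mex{} = 0
g(3) = mex{} = 0
g(4) = mex{0} = 1
g(5) = mex{0} = 1
g(6) = mex{0} = 1
g(7) = mex{0} = 1
g(8) = mex{0,1} = 2
So g(8) = 2.
The value of a disjunctive sum is the nim-sum of the parts.
Combined value = 8 ⊕ 2 = 10.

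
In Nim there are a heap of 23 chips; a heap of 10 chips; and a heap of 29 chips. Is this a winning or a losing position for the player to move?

Losing position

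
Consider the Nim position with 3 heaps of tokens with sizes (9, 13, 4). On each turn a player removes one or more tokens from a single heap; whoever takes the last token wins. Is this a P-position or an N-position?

Write each in binary and XOR column by column:
  1001  (9)
  1101  (13)
  0100  (4)
  ----
  0000  (0)
The nim-sum is 0, so this is a P-position: the player to move is in a losing position under optimal play.

P-position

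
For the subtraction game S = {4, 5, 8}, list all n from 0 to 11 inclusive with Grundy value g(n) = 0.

0, 1, 2, 3

Build the Grundy sequence with g(k) = mex{g(k−s) : s ∈ {4, 5, 8}, s ≤ k}:
k:     0  1  2  3  4  5  6  7  8  9 10 11
g(k):  0  0  0  0  1  1  1  1  2  2  2  2
The P-positions (g = 0) in 0..11 are 0, 1, 2, 3.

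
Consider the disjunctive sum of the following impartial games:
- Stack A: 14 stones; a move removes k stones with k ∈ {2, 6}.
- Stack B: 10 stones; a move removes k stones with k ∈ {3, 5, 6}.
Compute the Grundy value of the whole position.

1

Build the Grundy sequence for stack A with g(k) = mex{g(k−s) : s ∈ {2, 6}, s ≤ k}:
k:     0  1  2  3  4  5  6  7  8  9 10 11 12 13 14
g(k):  0  0  1  1  0  0  1  1  0  0  1  1  0  0  1
So g(14) = 1.
Grundy values for stack B (subtraction set {3, 5, 6}):
g(0) = mex{} = 0
g(1) = mex{} = 0
g(2) = mex{} = 0
g(3) = mex{0} = 1
g(4) = mex{0} = 1
g(5) = mex{0} = 1
g(6) = mex{0,1} = 2
g(7) = mex{0,1} = 2
g(8) = mex{0,1} = 2
g(9) = mex{1,2} = 0
g(10) = mex{1,2} = 0
So g(10) = 0.
The value of a disjunctive sum is the nim-sum of the parts.
Combined value = 1 XOR 0 = 1.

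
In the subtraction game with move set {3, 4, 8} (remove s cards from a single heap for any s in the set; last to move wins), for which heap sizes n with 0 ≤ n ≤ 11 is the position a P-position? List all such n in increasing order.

Grundy values for subtraction set {3, 4, 8}:
k:     0  1  2  3  4  5  6  7  8  9 10 11
g(k):  0  0  0  1  1  1  2  0  2  3  1  3
The P-positions (g = 0) in 0..11 are 0, 1, 2, 7.

0, 1, 2, 7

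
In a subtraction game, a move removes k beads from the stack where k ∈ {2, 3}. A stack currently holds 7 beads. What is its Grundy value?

1

Build the Grundy sequence with g(k) = mex{g(k−s) : s ∈ {2, 3}, s ≤ k}:
g(0) = mex{} = 0
g(1) = mex{} = 0
g(2) = mex{0} = 1
g(3) = mex{0} = 1
g(4) = mex{0,1} = 2
g(5) = mex{1} = 0
g(6) = mex{1,2} = 0
g(7) = mex{0,2} = 1
So g(7) = 1.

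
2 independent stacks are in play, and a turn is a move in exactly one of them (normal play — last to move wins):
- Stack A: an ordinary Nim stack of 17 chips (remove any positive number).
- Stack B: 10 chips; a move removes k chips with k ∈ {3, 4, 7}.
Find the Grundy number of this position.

17

Stack A is a plain Nim stack of size 17, so its Grundy value is 17.
Build the Grundy sequence for stack B with g(k) = mex{g(k−s) : s ∈ {3, 4, 7}, s ≤ k}:
g(0) = mex{} = 0
g(1) = mex{} = 0
g(2) = mex{} = 0
g(3) = mex{0} = 1
g(4) = mex{0} = 1
g(5) = mex{0} = 1
g(6) = mex{0,1} = 2
g(7) = mex{0,1} = 2
g(8) = mex{0,1} = 2
g(9) = mex{0,1,2} = 3
g(10) = mex{1,2} = 0
So g(10) = 0.
By the Sprague-Grundy theorem, the Grundy value of a sum of independent games is the XOR of the component values.
Combined value = 17 ⊕ 0 = 17.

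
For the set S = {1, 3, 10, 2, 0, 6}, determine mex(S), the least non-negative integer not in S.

The values 0, 1, 2, 3 are all present; 4 is the first non-negative integer missing from the set.

4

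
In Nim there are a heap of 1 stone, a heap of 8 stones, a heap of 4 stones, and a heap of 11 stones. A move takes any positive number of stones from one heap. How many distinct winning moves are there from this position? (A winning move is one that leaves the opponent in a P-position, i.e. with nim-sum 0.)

Compute the nim-sum pairwise:
1 XOR 8 = 9
9 XOR 4 = 13
13 XOR 11 = 6
The overall nim-sum is X = 6. A heap of size p has a winning move iff p XOR X < p (reduce it to p XOR X).
  1: 1 XOR 6 = 7 ≥ 1 — no move.
  8: 8 XOR 6 = 14 ≥ 8 — no move.
  4: 4 XOR 6 = 2 < 4 — winning move (to 2).
  11: 11 XOR 6 = 13 ≥ 11 — no move.
That gives 1 winning move.

1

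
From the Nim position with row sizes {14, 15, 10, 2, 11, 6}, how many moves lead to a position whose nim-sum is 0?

Compute the nim-sum pairwise:
14 ⊕ 15 = 1
1 ⊕ 10 = 11
11 ⊕ 2 = 9
9 ⊕ 11 = 2
2 ⊕ 6 = 4
The overall nim-sum is X = 4. A row of size p has a winning move iff p XOR X < p (reduce it to p XOR X).
  14: 14 XOR 4 = 10 < 14 — winning move (to 10).
  15: 15 XOR 4 = 11 < 15 — winning move (to 11).
  10: 10 XOR 4 = 14 ≥ 10 — no move.
  2: 2 XOR 4 = 6 ≥ 2 — no move.
  11: 11 XOR 4 = 15 ≥ 11 — no move.
  6: 6 XOR 4 = 2 < 6 — winning move (to 2).
That gives 3 winning moves.

3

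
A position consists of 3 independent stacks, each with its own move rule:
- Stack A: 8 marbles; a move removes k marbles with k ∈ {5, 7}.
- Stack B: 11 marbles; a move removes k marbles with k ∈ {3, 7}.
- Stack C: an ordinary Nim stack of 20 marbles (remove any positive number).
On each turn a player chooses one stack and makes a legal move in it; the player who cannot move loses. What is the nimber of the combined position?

Build the Grundy sequence for stack A with g(k) = mex{g(k−s) : s ∈ {5, 7}, s ≤ k}:
g(0) = mex{} = 0
g(1) = mex{} = 0
g(2) = mex{} = 0
g(3) = mex{} = 0
g(4) = mex{} = 0
g(5) = mex{0} = 1
g(6) = mex{0} = 1
g(7) = mex{0} = 1
g(8) = mex{0} = 1
So g(8) = 1.
For stack B, compute g(0), g(1), … with moves {3, 7}:
g(0) = mex{} = 0
g(1) = mex{} = 0
g(2) = mex{} = 0
g(3) = mex{0} = 1
g(4) = mex{0} = 1
g(5) = mex{0} = 1
g(6) = mex{1} = 0
g(7) = mex{0,1} = 2
g(8) = mex{0,1} = 2
g(9) = mex{0} = 1
g(10) = mex{1,2} = 0
g(11) = mex{1,2} = 0
So g(11) = 0.
Stack C is a plain Nim stack of size 20, so its Grundy value is 20.
By the Sprague-Grundy theorem, the Grundy value of a sum of independent games is the XOR of the component values.
Combined value = 1 ⊕ 0 ⊕ 20 = 21.

21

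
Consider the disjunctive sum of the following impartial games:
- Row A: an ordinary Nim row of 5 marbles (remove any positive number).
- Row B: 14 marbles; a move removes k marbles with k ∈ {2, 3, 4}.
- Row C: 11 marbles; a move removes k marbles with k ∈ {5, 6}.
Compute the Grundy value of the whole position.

Row A is a plain Nim row of size 5, so its Grundy value is 5.
Build the Grundy sequence for row B with g(k) = mex{g(k−s) : s ∈ {2, 3, 4}, s ≤ k}:
g(0) = mex{} = 0
g(1) = mex{} = 0
g(2) = mex{0} = 1
g(3) = mex{0} = 1
g(4) = mex{0,1} = 2
g(5) = mex{0,1} = 2
g(6) = mex{1,2} = 0
g(7) = mex{1,2} = 0
g(8) = mex{0,2} = 1
g(9) = mex{0,2} = 1
g(10) = mex{0,1} = 2
g(11) = mex{0,1} = 2
g(12) = mex{1,2} = 0
g(13) = mex{1,2} = 0
g(14) = mex{0,2} = 1
So g(14) = 1.
For row C, compute g(0), g(1), … with moves {5, 6}:
g(0) = mex{} = 0
g(1) = mex{} = 0
g(2) = mex{} = 0
g(3) = mex{} = 0
g(4) = mex{} = 0
g(5) = mex{0} = 1
g(6) = mex{0} = 1
g(7) = mex{0} = 1
g(8) = mex{0} = 1
g(9) = mex{0} = 1
g(10) = mex{0,1} = 2
g(11) = mex{1} = 0
So g(11) = 0.
The value of a disjunctive sum is the nim-sum of the parts.
Combined value = 5 ⊕ 1 ⊕ 0 = 4.

4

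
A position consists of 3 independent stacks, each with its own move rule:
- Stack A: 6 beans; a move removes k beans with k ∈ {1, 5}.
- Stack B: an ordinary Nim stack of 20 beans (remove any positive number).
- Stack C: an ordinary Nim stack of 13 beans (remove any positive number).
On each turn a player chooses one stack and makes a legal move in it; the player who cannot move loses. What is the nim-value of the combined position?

25

For stack A, compute g(0), g(1), … with moves {1, 5}:
g(0) = mex{} = 0
g(1) = mex{0} = 1
g(2) = mex{1} = 0
g(3) = mex{0} = 1
g(4) = mex{1} = 0
g(5) = mex{0} = 1
g(6) = mex{1} = 0
So g(6) = 0.
Stack B is a plain Nim stack of size 20, so its Grundy value is 20.
Stack C is a plain Nim stack of size 13, so its Grundy value is 13.
The value of a disjunctive sum is the nim-sum of the parts.
Combined value = 0 ⊕ 20 ⊕ 13 = 25.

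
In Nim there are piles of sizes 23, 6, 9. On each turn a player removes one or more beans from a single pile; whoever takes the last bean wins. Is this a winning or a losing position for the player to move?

Compute the nim-sum pairwise:
23 ^ 6 = 17
17 ^ 9 = 24
The nim-sum is 24 ≠ 0, so this is an N-position: the player to move can win.

Winning position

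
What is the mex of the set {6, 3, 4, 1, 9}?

0 is not in the set, so the mex is 0.

0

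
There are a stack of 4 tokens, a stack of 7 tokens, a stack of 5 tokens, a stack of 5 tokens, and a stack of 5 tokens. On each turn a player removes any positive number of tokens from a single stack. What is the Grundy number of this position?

Nim-sum: 4 XOR 7 XOR 5 XOR 5 XOR 5 = 6.

6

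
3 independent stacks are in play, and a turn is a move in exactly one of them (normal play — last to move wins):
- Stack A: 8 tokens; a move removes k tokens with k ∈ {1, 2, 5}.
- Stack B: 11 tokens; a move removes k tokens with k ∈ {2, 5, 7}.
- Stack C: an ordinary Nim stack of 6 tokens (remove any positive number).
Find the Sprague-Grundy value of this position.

7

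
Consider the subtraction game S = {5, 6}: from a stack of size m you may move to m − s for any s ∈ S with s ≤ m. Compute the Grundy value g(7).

Compute g(0), g(1), … for moves {5, 6}:
k:     0  1  2  3  4  5  6  7
g(k):  0  0  0  0  0  1  1  1
So g(7) = 1.

1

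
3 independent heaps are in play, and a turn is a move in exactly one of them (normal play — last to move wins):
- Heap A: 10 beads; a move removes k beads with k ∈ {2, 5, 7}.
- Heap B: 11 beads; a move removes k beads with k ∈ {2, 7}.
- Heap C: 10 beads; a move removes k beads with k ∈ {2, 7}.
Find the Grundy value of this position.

1

For heap A, compute g(0), g(1), … with moves {2, 5, 7}:
k:     0  1  2  3  4  5  6  7  8  9 10
g(k):  0  0  1  1  0  2  1  3  2  2  0
So g(10) = 0.
Build the Grundy sequence for heap B with g(k) = mex{g(k−s) : s ∈ {2, 7}, s ≤ k}:
k:     0  1  2  3  4  5  6  7  8  9 10 11
g(k):  0  0  1  1  0  0  1  1  2  0  0  1
So g(11) = 1.
Build the Grundy sequence for heap C with g(k) = mex{g(k−s) : s ∈ {2, 7}, s ≤ k}:
g(0) = mex{} = 0
g(1) = mex{} = 0
g(2) = mex{0} = 1
g(3) = mex{0} = 1
g(4) = mex{1} = 0
g(5) = mex{1} = 0
g(6) = mex{0} = 1
g(7) = mex{0} = 1
g(8) = mex{0,1} = 2
g(9) = mex{1} = 0
g(10) = mex{1,2} = 0
So g(10) = 0.
The value of a disjunctive sum is the nim-sum of the parts.
Combined value = 0 ⊕ 1 ⊕ 0 = 1.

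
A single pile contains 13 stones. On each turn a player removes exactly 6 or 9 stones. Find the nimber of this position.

Compute g(0), g(1), … for moves {6, 9}:
k:     0  1  2  3  4  5  6  7  8  9 10 11 12 13
g(k):  0  0  0  0  0  0  1  1  1  1  1  1  2  2
So g(13) = 2.

2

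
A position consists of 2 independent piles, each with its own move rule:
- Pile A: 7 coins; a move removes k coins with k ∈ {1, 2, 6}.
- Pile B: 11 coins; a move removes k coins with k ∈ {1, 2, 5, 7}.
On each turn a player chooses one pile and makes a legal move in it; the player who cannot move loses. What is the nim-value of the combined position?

Grundy values for pile A (subtraction set {1, 2, 6}):
k:     0  1  2  3  4  5  6  7
g(k):  0  1  2  0  1  2  3  0
So g(7) = 0.
Grundy values for pile B (subtraction set {1, 2, 5, 7}):
k:     0  1  2  3  4  5  6  7  8  9 10 11
g(k):  0  1  2  0  1  2  0  1  2  0  1  2
So g(11) = 2.
The value of a disjunctive sum is the nim-sum of the parts.
Combined value = 0 ⊕ 2 = 2.

2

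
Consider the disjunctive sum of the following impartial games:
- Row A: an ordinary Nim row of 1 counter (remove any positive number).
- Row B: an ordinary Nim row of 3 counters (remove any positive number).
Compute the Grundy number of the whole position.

Row A is a plain Nim row of size 1, so its Grundy value is 1.
Row B is a plain Nim row of size 3, so its Grundy value is 3.
The value of a disjunctive sum is the nim-sum of the parts.
Combined value = 1 ⊕ 3 = 2.

2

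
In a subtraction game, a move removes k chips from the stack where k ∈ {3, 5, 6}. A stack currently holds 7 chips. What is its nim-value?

2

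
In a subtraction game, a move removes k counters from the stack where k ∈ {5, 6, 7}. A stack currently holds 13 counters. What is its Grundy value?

Grundy values for subtraction set {5, 6, 7}:
k:     0  1  2  3  4  5  6  7  8  9 10 11 12 13
g(k):  0  0  0  0  0  1  1  1  1  1  2  2  0  0
So g(13) = 0.

0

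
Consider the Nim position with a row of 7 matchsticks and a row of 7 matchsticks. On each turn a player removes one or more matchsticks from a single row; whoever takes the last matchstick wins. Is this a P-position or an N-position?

Bitwise XOR of the heap sizes:
  111  (7)
  111  (7)
  ---
  000  (0)
The nim-sum is 0, so this is a P-position: the player to move is in a losing position under optimal play.

P-position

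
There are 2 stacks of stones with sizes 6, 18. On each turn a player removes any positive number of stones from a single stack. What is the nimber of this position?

Nim-sum: 6 XOR 18 = 20.

20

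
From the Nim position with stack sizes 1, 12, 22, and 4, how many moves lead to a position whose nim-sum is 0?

1

Compute the nim-sum pairwise:
1 ⊕ 12 = 13
13 ⊕ 22 = 27
27 ⊕ 4 = 31
The overall nim-sum is X = 31. A stack of size p has a winning move iff p XOR X < p (reduce it to p XOR X).
  1: 1 XOR 31 = 30 ≥ 1 — no move.
  12: 12 XOR 31 = 19 ≥ 12 — no move.
  22: 22 XOR 31 = 9 < 22 — winning move (to 9).
  4: 4 XOR 31 = 27 ≥ 4 — no move.
That gives 1 winning move.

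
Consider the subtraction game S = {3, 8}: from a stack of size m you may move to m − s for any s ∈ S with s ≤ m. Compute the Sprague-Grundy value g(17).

Compute g(0), g(1), … for moves {3, 8}:
k:     0  1  2  3  4  5  6  7  8  9 10 11 12 13 14 15 16 17
g(k):  0  0  0  1  1  1  0  0  2  1  1  0  0  0  1  1  1  0
So g(17) = 0.

0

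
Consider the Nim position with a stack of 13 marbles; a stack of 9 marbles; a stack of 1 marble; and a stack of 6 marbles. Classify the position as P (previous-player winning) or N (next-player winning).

Compute the nim-sum pairwise:
13 ⊕ 9 = 4
4 ⊕ 1 = 5
5 ⊕ 6 = 3
The nim-sum is 3 ≠ 0, so this is an N-position: the player to move can win.

N-position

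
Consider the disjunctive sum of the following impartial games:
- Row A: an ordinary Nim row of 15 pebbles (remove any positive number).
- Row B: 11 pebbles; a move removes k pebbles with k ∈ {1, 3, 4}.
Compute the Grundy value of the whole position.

Row A is a plain Nim row of size 15, so its Grundy value is 15.
Grundy values for row B (subtraction set {1, 3, 4}):
k:     0  1  2  3  4  5  6  7  8  9 10 11
g(k):  0  1  0  1  2  3  2  0  1  0  1  2
So g(11) = 2.
By the Sprague-Grundy theorem, the Grundy value of a sum of independent games is the XOR of the component values.
Combined value = 15 XOR 2 = 13.

13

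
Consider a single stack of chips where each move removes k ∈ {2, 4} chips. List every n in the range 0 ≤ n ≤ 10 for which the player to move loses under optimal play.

0, 1, 6, 7

Compute g(0), g(1), … for moves {2, 4}:
k:     0  1  2  3  4  5  6  7  8  9 10
g(k):  0  0  1  1  2  2  0  0  1  1  2
The P-positions (g = 0) in 0..10 are 0, 1, 6, 7.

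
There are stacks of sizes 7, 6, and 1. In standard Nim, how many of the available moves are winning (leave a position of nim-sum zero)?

0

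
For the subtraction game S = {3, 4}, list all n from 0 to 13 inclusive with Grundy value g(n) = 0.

0, 1, 2, 7, 8, 9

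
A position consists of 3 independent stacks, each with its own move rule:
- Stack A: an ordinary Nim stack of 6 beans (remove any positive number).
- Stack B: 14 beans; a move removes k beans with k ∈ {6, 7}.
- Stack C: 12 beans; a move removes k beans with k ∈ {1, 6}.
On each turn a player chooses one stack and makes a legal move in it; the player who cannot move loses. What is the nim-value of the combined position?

Stack A is a plain Nim stack of size 6, so its Grundy value is 6.
Build the Grundy sequence for stack B with g(k) = mex{g(k−s) : s ∈ {6, 7}, s ≤ k}:
g(0) = mex{} = 0
g(1) = mex{} = 0
g(2) = mex{} = 0
g(3) = mex{} = 0
g(4) = mex{} = 0
g(5) = mex{} = 0
g(6) = mex{0} = 1
g(7) = mex{0} = 1
g(8) = mex{0} = 1
g(9) = mex{0} = 1
g(10) = mex{0} = 1
g(11) = mex{0} = 1
g(12) = mex{0,1} = 2
g(13) = mex{1} = 0
g(14) = mex{1} = 0
So g(14) = 0.
Grundy values for stack C (subtraction set {1, 6}):
g(0) = mex{} = 0
g(1) = mex{0} = 1
g(2) = mex{1} = 0
g(3) = mex{0} = 1
g(4) = mex{1} = 0
g(5) = mex{0} = 1
g(6) = mex{0,1} = 2
g(7) = mex{1,2} = 0
g(8) = mex{0} = 1
g(9) = mex{1} = 0
g(10) = mex{0} = 1
g(11) = mex{1} = 0
g(12) = mex{0,2} = 1
So g(12) = 1.
By the Sprague-Grundy theorem, the Grundy value of a sum of independent games is the XOR of the component values.
Combined value = 6 XOR 0 XOR 1 = 7.

7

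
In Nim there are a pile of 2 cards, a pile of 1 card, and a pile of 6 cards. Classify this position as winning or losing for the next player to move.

Winning position

Nim-sum: 2 XOR 1 XOR 6 = 5.
The nim-sum is 5 ≠ 0, so this is an N-position: the player to move can win.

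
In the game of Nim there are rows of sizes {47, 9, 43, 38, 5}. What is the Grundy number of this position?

Compute the nim-sum pairwise:
47 XOR 9 = 38
38 XOR 43 = 13
13 XOR 38 = 43
43 XOR 5 = 46

46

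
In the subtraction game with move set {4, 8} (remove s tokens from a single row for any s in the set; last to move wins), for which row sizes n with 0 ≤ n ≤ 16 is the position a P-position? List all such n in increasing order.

0, 1, 2, 3, 12, 13, 14, 15

Build the Grundy sequence with g(k) = mex{g(k−s) : s ∈ {4, 8}, s ≤ k}:
k:     0  1  2  3  4  5  6  7  8  9 10 11 12 13 14 15 16
g(k):  0  0  0  0  1  1  1  1  2  2  2  2  0  0  0  0  1
The P-positions (g = 0) in 0..16 are 0, 1, 2, 3, 12, 13, 14, 15.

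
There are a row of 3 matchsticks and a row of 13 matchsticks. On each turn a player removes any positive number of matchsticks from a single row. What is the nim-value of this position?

14

Bitwise XOR of the heap sizes:
  0011  (3)
  1101  (13)
  ----
  1110  (14)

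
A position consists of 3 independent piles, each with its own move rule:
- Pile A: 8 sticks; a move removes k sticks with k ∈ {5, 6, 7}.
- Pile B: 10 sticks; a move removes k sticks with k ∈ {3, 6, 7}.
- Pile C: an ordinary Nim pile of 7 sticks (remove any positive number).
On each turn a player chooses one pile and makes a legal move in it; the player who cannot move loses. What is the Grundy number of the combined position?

6

Grundy values for pile A (subtraction set {5, 6, 7}):
k:     0  1  2  3  4  5  6  7  8
g(k):  0  0  0  0  0  1  1  1  1
So g(8) = 1.
Grundy values for pile B (subtraction set {3, 6, 7}):
g(0) = mex{} = 0
g(1) = mex{} = 0
g(2) = mex{} = 0
g(3) = mex{0} = 1
g(4) = mex{0} = 1
g(5) = mex{0} = 1
g(6) = mex{0,1} = 2
g(7) = mex{0,1} = 2
g(8) = mex{0,1} = 2
g(9) = mex{0,1,2} = 3
g(10) = mex{1,2} = 0
So g(10) = 0.
Pile C is a plain Nim pile of size 7, so its Grundy value is 7.
The value of a disjunctive sum is the nim-sum of the parts.
Combined value = 1 ⊕ 0 ⊕ 7 = 6.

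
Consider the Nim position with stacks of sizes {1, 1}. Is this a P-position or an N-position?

Nim-sum: 1 ⊕ 1 = 0.
The nim-sum is 0, so this is a P-position: the player to move is in a losing position under optimal play.

P-position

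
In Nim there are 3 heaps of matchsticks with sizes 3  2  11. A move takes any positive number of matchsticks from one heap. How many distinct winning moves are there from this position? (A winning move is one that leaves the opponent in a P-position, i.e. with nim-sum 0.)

1

Nim-sum: 3 XOR 2 XOR 11 = 10.
The overall nim-sum is X = 10. A heap of size p has a winning move iff p XOR X < p (reduce it to p XOR X).
  3: 3 XOR 10 = 9 ≥ 3 — no move.
  2: 2 XOR 10 = 8 ≥ 2 — no move.
  11: 11 XOR 10 = 1 < 11 — winning move (to 1).
That gives 1 winning move.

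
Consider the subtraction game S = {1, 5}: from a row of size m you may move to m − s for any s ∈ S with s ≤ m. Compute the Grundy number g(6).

0

Compute g(0), g(1), … for moves {1, 5}:
g(0) = mex{} = 0
g(1) = mex{0} = 1
g(2) = mex{1} = 0
g(3) = mex{0} = 1
g(4) = mex{1} = 0
g(5) = mex{0} = 1
g(6) = mex{1} = 0
So g(6) = 0.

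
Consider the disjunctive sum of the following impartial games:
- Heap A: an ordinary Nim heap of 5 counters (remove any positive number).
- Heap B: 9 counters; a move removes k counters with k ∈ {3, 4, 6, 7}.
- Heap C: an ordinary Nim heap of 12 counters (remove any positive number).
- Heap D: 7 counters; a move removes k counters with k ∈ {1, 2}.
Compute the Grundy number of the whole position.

11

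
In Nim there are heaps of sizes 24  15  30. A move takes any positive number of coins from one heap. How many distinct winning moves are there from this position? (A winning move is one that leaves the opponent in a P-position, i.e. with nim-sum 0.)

3

Compute the nim-sum pairwise:
24 ⊕ 15 = 23
23 ⊕ 30 = 9
The overall nim-sum is X = 9. A heap of size p has a winning move iff p XOR X < p (reduce it to p XOR X).
  24: 24 XOR 9 = 17 < 24 — winning move (to 17).
  15: 15 XOR 9 = 6 < 15 — winning move (to 6).
  30: 30 XOR 9 = 23 < 30 — winning move (to 23).
That gives 3 winning moves.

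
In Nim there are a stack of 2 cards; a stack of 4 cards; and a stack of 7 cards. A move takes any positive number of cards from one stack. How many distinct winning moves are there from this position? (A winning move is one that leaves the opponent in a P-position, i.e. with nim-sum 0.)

Bitwise XOR of the heap sizes:
  010  (2)
  100  (4)
  111  (7)
  ---
  001  (1)
The overall nim-sum is X = 1. A stack of size p has a winning move iff p XOR X < p (reduce it to p XOR X).
  2: 2 XOR 1 = 3 ≥ 2 — no move.
  4: 4 XOR 1 = 5 ≥ 4 — no move.
  7: 7 XOR 1 = 6 < 7 — winning move (to 6).
That gives 1 winning move.

1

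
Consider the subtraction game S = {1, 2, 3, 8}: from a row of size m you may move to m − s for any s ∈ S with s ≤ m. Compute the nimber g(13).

0

Grundy values for subtraction set {1, 2, 3, 8}:
g(0) = mex{} = 0
g(1) = mex{0} = 1
g(2) = mex{0,1} = 2
g(3) = mex{0,1,2} = 3
g(4) = mex{1,2,3} = 0
g(5) = mex{0,2,3} = 1
g(6) = mex{0,1,3} = 2
g(7) = mex{0,1,2} = 3
g(8) = mex{0,1,2,3} = 4
g(9) = mex{1,2,3,4} = 0
g(10) = mex{0,2,3,4} = 1
g(11) = mex{0,1,3,4} = 2
g(12) = mex{0,1,2} = 3
g(13) = mex{1,2,3} = 0
So g(13) = 0.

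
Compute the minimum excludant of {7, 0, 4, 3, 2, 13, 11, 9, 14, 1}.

The values 0, 1, 2, 3, 4 are all present; 5 is the first non-negative integer missing from the set.

5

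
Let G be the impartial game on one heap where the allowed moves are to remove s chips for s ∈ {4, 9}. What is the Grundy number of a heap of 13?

0

Compute g(0), g(1), … for moves {4, 9}:
k:     0  1  2  3  4  5  6  7  8  9 10 11 12 13
g(k):  0  0  0  0  1  1  1  1  0  2  2  2  1  0
So g(13) = 0.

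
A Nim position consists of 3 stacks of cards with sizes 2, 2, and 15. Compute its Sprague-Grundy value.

15

Nim-sum: 2 ⊕ 2 ⊕ 15 = 15.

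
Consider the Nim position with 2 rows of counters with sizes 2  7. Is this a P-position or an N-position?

N-position

Compute the nim-sum pairwise:
2 ⊕ 7 = 5
The nim-sum is 5 ≠ 0, so this is an N-position: the player to move can win.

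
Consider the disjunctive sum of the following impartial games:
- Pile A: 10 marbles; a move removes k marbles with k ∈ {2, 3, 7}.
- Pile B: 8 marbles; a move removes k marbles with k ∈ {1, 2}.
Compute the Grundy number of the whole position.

2

For pile A, compute g(0), g(1), … with moves {2, 3, 7}:
g(0) = mex{} = 0
g(1) = mex{} = 0
g(2) = mex{0} = 1
g(3) = mex{0} = 1
g(4) = mex{0,1} = 2
g(5) = mex{1} = 0
g(6) = mex{1,2} = 0
g(7) = mex{0,2} = 1
g(8) = mex{0} = 1
g(9) = mex{0,1} = 2
g(10) = mex{1} = 0
So g(10) = 0.
Grundy values for pile B (subtraction set {1, 2}):
k:     0  1  2  3  4  5  6  7  8
g(k):  0  1  2  0  1  2  0  1  2
So g(8) = 2.
By the Sprague-Grundy theorem, the Grundy value of a sum of independent games is the XOR of the component values.
Combined value = 0 ⊕ 2 = 2.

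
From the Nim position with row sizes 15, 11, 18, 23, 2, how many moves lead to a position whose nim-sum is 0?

5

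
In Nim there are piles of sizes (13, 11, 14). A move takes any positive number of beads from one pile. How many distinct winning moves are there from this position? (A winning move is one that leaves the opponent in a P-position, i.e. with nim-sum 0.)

Write each in binary and XOR column by column:
  1101  (13)
  1011  (11)
  1110  (14)
  ----
  1000  (8)
The overall nim-sum is X = 8. A pile of size p has a winning move iff p XOR X < p (reduce it to p XOR X).
  13: 13 XOR 8 = 5 < 13 — winning move (to 5).
  11: 11 XOR 8 = 3 < 11 — winning move (to 3).
  14: 14 XOR 8 = 6 < 14 — winning move (to 6).
That gives 3 winning moves.

3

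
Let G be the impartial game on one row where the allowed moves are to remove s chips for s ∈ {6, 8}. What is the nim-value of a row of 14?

0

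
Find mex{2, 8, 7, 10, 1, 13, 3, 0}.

The values 0, 1, 2, 3 are all present; 4 is the first non-negative integer missing from the set.

4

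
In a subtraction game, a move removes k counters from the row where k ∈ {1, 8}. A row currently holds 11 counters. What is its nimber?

0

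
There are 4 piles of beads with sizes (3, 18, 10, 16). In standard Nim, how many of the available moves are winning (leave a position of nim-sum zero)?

1

Nim-sum: 3 ^ 18 ^ 10 ^ 16 = 11.
The overall nim-sum is X = 11. A pile of size p has a winning move iff p XOR X < p (reduce it to p XOR X).
  3: 3 XOR 11 = 8 ≥ 3 — no move.
  18: 18 XOR 11 = 25 ≥ 18 — no move.
  10: 10 XOR 11 = 1 < 10 — winning move (to 1).
  16: 16 XOR 11 = 27 ≥ 16 — no move.
That gives 1 winning move.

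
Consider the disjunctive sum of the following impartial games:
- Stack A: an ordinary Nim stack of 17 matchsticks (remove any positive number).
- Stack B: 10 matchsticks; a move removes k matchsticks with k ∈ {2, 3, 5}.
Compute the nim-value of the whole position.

Stack A is a plain Nim stack of size 17, so its Grundy value is 17.
Grundy values for stack B (subtraction set {2, 3, 5}):
k:     0  1  2  3  4  5  6  7  8  9 10
g(k):  0  0  1  1  2  2  3  0  0  1  1
So g(10) = 1.
By the Sprague-Grundy theorem, the Grundy value of a sum of independent games is the XOR of the component values.
Combined value = 17 ⊕ 1 = 16.

16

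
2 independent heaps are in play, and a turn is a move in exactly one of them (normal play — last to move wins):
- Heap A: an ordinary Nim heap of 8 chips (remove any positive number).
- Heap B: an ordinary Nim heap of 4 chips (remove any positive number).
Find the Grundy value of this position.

Heap A is a plain Nim heap of size 8, so its Grundy value is 8.
Heap B is a plain Nim heap of size 4, so its Grundy value is 4.
By the Sprague-Grundy theorem, the Grundy value of a sum of independent games is the XOR of the component values.
Combined value = 8 ⊕ 4 = 12.

12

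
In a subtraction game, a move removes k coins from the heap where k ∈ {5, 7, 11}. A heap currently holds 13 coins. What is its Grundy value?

Compute g(0), g(1), … for moves {5, 7, 11}:
k:     0  1  2  3  4  5  6  7  8  9 10 11 12 13
g(k):  0  0  0  0  0  1  1  1  1  1  2  2  2  2
So g(13) = 2.

2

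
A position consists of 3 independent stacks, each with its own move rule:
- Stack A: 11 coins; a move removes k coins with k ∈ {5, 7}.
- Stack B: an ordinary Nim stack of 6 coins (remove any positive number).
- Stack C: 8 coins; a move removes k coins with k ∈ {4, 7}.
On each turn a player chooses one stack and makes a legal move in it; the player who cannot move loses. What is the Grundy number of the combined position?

For stack A, compute g(0), g(1), … with moves {5, 7}:
g(0) = mex{} = 0
g(1) = mex{} = 0
g(2) = mex{} = 0
g(3) = mex{} = 0
g(4) = mex{} = 0
g(5) = mex{0} = 1
g(6) = mex{0} = 1
g(7) = mex{0} = 1
g(8) = mex{0} = 1
g(9) = mex{0} = 1
g(10) = mex{0,1} = 2
g(11) = mex{0,1} = 2
So g(11) = 2.
Stack B is a plain Nim stack of size 6, so its Grundy value is 6.
Grundy values for stack C (subtraction set {4, 7}):
k:     0  1  2  3  4  5  6  7  8
g(k):  0  0  0  0  1  1  1  1  2
So g(8) = 2.
The value of a disjunctive sum is the nim-sum of the parts.
Combined value = 2 XOR 6 XOR 2 = 6.

6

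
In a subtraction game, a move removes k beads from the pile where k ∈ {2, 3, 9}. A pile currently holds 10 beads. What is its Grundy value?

2

Build the Grundy sequence with g(k) = mex{g(k−s) : s ∈ {2, 3, 9}, s ≤ k}:
g(0) = mex{} = 0
g(1) = mex{} = 0
g(2) = mex{0} = 1
g(3) = mex{0} = 1
g(4) = mex{0,1} = 2
g(5) = mex{1} = 0
g(6) = mex{1,2} = 0
g(7) = mex{0,2} = 1
g(8) = mex{0} = 1
g(9) = mex{0,1} = 2
g(10) = mex{0,1} = 2
So g(10) = 2.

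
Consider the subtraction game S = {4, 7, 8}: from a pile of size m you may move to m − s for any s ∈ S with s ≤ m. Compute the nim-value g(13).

0

Build the Grundy sequence with g(k) = mex{g(k−s) : s ∈ {4, 7, 8}, s ≤ k}:
g(0) = mex{} = 0
g(1) = mex{} = 0
g(2) = mex{} = 0
g(3) = mex{} = 0
g(4) = mex{0} = 1
g(5) = mex{0} = 1
g(6) = mex{0} = 1
g(7) = mex{0} = 1
g(8) = mex{0,1} = 2
g(9) = mex{0,1} = 2
g(10) = mex{0,1} = 2
g(11) = mex{0,1} = 2
g(12) = mex{1,2} = 0
g(13) = mex{1,2} = 0
So g(13) = 0.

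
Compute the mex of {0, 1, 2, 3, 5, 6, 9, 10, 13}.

The values 0, 1, 2, 3 are all present; 4 is the first non-negative integer missing from the set.

4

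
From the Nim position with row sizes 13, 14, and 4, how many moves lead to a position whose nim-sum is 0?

3

Nim-sum: 13 XOR 14 XOR 4 = 7.
The overall nim-sum is X = 7. A row of size p has a winning move iff p XOR X < p (reduce it to p XOR X).
  13: 13 XOR 7 = 10 < 13 — winning move (to 10).
  14: 14 XOR 7 = 9 < 14 — winning move (to 9).
  4: 4 XOR 7 = 3 < 4 — winning move (to 3).
That gives 3 winning moves.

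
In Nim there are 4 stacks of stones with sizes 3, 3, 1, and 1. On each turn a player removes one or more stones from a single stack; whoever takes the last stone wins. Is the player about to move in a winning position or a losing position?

Losing position

Nim-sum: 3 XOR 3 XOR 1 XOR 1 = 0.
The nim-sum is 0, so this is a P-position: the player to move is in a losing position under optimal play.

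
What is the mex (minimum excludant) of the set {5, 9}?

0 is not in the set, so the mex is 0.

0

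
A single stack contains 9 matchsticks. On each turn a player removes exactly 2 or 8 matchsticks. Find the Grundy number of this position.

2

Build the Grundy sequence with g(k) = mex{g(k−s) : s ∈ {2, 8}, s ≤ k}:
g(0) = mex{} = 0
g(1) = mex{} = 0
g(2) = mex{0} = 1
g(3) = mex{0} = 1
g(4) = mex{1} = 0
g(5) = mex{1} = 0
g(6) = mex{0} = 1
g(7) = mex{0} = 1
g(8) = mex{0,1} = 2
g(9) = mex{0,1} = 2
So g(9) = 2.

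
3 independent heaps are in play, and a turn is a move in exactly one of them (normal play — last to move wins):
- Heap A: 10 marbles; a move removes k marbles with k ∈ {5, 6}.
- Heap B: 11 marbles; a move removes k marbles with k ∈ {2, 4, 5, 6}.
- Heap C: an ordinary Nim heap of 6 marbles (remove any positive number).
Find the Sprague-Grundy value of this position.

5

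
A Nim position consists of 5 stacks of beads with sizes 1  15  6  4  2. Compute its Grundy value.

14

Nim-sum: 1 XOR 15 XOR 6 XOR 4 XOR 2 = 14.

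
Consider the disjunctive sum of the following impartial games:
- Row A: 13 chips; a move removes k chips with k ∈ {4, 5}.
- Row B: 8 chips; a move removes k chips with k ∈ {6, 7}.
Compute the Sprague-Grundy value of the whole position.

0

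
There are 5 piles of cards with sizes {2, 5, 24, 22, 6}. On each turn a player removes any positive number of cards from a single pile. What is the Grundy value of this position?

15

Compute the nim-sum pairwise:
2 ^ 5 = 7
7 ^ 24 = 31
31 ^ 22 = 9
9 ^ 6 = 15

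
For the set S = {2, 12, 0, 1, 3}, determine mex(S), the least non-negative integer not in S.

4

The values 0, 1, 2, 3 are all present; 4 is the first non-negative integer missing from the set.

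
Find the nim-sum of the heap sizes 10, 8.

2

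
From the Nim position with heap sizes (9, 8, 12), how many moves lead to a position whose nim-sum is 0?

3

Compute the nim-sum pairwise:
9 XOR 8 = 1
1 XOR 12 = 13
The overall nim-sum is X = 13. A heap of size p has a winning move iff p XOR X < p (reduce it to p XOR X).
  9: 9 XOR 13 = 4 < 9 — winning move (to 4).
  8: 8 XOR 13 = 5 < 8 — winning move (to 5).
  12: 12 XOR 13 = 1 < 12 — winning move (to 1).
That gives 3 winning moves.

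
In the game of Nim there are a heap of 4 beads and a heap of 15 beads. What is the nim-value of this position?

Nim-sum: 4 ^ 15 = 11.

11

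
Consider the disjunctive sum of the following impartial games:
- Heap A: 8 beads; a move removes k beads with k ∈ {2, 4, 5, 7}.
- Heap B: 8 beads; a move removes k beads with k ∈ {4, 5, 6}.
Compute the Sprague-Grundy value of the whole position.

For heap A, compute g(0), g(1), … with moves {2, 4, 5, 7}:
g(0) = mex{} = 0
g(1) = mex{} = 0
g(2) = mex{0} = 1
g(3) = mex{0} = 1
g(4) = mex{0,1} = 2
g(5) = mex{0,1} = 2
g(6) = mex{0,1,2} = 3
g(7) = mex{0,1,2} = 3
g(8) = mex{0,1,2,3} = 4
So g(8) = 4.
Grundy values for heap B (subtraction set {4, 5, 6}):
k:     0  1  2  3  4  5  6  7  8
g(k):  0  0  0  0  1  1  1  1  2
So g(8) = 2.
By the Sprague-Grundy theorem, the Grundy value of a sum of independent games is the XOR of the component values.
Combined value = 4 XOR 2 = 6.

6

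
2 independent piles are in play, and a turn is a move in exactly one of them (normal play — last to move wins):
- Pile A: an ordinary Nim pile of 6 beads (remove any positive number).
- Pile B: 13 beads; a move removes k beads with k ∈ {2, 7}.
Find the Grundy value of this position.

Pile A is a plain Nim pile of size 6, so its Grundy value is 6.
Grundy values for pile B (subtraction set {2, 7}):
k:     0  1  2  3  4  5  6  7  8  9 10 11 12 13
g(k):  0  0  1  1  0  0  1  1  2  0  0  1  1  0
So g(13) = 0.
The value of a disjunctive sum is the nim-sum of the parts.
Combined value = 6 ⊕ 0 = 6.

6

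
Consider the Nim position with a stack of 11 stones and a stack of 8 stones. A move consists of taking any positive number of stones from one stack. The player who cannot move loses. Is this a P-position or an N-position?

N-position

Compute the nim-sum pairwise:
11 XOR 8 = 3
The nim-sum is 3 ≠ 0, so this is an N-position: the player to move can win.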